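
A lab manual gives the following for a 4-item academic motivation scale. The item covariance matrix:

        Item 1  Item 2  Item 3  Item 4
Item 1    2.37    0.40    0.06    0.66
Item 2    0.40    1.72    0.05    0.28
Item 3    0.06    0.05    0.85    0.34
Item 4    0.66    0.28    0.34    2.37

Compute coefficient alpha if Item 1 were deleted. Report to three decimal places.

α = 0.320

Remaining items: Item 2, Item 3, Item 4 (k = 3).
Σσ²ᵢ = 1.72 + 0.85 + 2.37 = 4.94
σ²_total = 4.94 + 2 × 0.67 = 6.28
α (item deleted) = (3/2)·(1 − 4.94/6.28) = 0.320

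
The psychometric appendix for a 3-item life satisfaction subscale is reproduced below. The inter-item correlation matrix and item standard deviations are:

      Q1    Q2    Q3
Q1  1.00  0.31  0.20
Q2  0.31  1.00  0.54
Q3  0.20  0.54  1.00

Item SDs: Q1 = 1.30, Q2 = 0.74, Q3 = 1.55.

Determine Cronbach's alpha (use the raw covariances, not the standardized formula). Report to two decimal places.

Σσ²ᵢ = 1.30² + 0.74² + 1.55² = 4.6401
Covariances σ_ij = r_ij · s_i · s_j:
  σ(Q1,Q2) = 0.31 × 1.30 × 0.74 = 0.2982
  σ(Q1,Q3) = 0.20 × 1.30 × 1.55 = 0.4030
  σ(Q2,Q3) = 0.54 × 0.74 × 1.55 = 0.6194
σ²_T = Σσ²ᵢ + 2·Σσ_ij = 4.6401 + 2 × 1.3206 = 7.2813
α = (3/2)·(1 − 4.6401/7.2813) = 0.54

α = 0.54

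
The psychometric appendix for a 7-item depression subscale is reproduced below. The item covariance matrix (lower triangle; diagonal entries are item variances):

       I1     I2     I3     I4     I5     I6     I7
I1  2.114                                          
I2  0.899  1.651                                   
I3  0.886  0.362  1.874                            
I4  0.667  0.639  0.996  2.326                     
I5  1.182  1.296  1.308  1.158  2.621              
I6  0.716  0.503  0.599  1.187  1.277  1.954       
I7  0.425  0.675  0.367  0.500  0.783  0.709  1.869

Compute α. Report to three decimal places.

ΣVar(i) = 2.114 + 1.651 + 1.874 + 2.326 + 2.621 + 1.954 + 1.869 = 14.409
Sum of the distinct covariances = 17.134
σ²_T = 14.409 + 2 × 17.134 = 48.677
α = (k/(k−1))·(1 − ΣVar(i)/σ²_T) = (7/6)·(1 − 14.409/48.677) = 0.821

α = 0.821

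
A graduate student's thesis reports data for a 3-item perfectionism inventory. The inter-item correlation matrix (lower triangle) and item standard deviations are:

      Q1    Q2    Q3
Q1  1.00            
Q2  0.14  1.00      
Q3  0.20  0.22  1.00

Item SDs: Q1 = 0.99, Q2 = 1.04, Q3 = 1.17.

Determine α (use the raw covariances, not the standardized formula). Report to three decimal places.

Σσ²ᵢ = 0.99² + 1.04² + 1.17² = 3.4306
Covariances σ_ij = r_ij · s_i · s_j:
  σ(Q1,Q2) = 0.14 × 0.99 × 1.04 = 0.1441
  σ(Q1,Q3) = 0.20 × 0.99 × 1.17 = 0.2317
  σ(Q2,Q3) = 0.22 × 1.04 × 1.17 = 0.2677
σ²_T = Σσ²ᵢ + 2·Σσ_ij = 3.4306 + 2 × 0.6435 = 4.7176
α = (3/2)·(1 − 3.4306/4.7176) = 0.409

α = 0.409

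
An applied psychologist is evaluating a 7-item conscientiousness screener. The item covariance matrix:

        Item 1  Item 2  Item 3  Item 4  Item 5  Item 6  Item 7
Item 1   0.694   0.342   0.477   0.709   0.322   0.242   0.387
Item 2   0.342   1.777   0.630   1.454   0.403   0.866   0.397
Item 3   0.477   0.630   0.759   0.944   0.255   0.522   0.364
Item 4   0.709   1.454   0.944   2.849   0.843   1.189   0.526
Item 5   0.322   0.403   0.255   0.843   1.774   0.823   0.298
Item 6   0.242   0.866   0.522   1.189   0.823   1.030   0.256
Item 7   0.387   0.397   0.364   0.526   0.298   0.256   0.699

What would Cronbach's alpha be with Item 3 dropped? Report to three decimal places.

Cronbach's alpha = 0.807

Remaining items: Item 1, Item 2, Item 4, Item 5, Item 6, Item 7 (k = 6).
sum of item variances = 0.694 + 1.777 + 2.849 + 1.774 + 1.030 + 0.699 = 8.823
σ²_T = 8.823 + 2 × 9.057 = 26.937
α (item deleted) = (6/5)·(1 − 8.823/26.937) = 0.807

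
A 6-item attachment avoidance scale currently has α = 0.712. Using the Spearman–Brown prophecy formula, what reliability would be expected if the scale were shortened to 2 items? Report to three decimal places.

predicted reliability = 0.452

Length factor m = 2/6 = 0.3333
α' = m·α / (1 − (1−m)·α)
   = 2/6 × 0.712 / (1 − (1 − 2/6) × 0.712)
   = 0.2373 / 0.5253 = 0.452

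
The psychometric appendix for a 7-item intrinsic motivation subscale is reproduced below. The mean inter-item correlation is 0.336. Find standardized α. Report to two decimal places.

standardized α = 0.78

Standardized α = k·r̄ / (1 + (k−1)·r̄) = 7 × 0.336 / (1 + 6 × 0.336)
  = 2.3520 / 3.0160 = 0.78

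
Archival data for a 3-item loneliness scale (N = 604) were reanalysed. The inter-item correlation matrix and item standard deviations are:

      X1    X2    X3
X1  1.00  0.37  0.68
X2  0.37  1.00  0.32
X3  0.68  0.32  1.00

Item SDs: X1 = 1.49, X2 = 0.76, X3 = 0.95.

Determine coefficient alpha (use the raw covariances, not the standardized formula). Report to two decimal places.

coefficient alpha = 0.70

Σσ²ᵢ = 1.49² + 0.76² + 0.95² = 3.7002
Covariances σ_ij = r_ij · s_i · s_j:
  σ(X1,X2) = 0.37 × 1.49 × 0.76 = 0.4190
  σ(X1,X3) = 0.68 × 1.49 × 0.95 = 0.9625
  σ(X2,X3) = 0.32 × 0.76 × 0.95 = 0.2310
σ²_T = Σσ²ᵢ + 2·Σσ_ij = 3.7002 + 2 × 1.6125 = 6.9252
α = (3/2)·(1 − 3.7002/6.9252) = 0.70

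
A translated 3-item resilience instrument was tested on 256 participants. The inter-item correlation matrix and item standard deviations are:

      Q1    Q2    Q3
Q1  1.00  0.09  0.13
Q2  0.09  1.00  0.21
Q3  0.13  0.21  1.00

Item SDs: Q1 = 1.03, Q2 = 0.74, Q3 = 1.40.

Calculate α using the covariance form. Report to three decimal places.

Σσ²ᵢ = 1.03² + 0.74² + 1.40² = 3.5685
Covariances σ_ij = r_ij · s_i · s_j:
  σ(Q1,Q2) = 0.09 × 1.03 × 0.74 = 0.0686
  σ(Q1,Q3) = 0.13 × 1.03 × 1.40 = 0.1875
  σ(Q2,Q3) = 0.21 × 0.74 × 1.40 = 0.2176
σ²_T = Σσ²ᵢ + 2·Σσ_ij = 3.5685 + 2 × 0.4737 = 4.5159
α = (3/2)·(1 − 3.5685/4.5159) = 0.315

α = 0.315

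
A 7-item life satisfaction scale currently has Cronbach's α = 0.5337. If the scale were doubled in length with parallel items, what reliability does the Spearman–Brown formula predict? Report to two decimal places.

predicted reliability = 0.70

Length factor m = 2
α' = m·α / (1 + (m−1)·α)
   = 2 × 0.5337 / (1 + (2 − 1) × 0.5337)
   = 1.0674 / 1.5337 = 0.70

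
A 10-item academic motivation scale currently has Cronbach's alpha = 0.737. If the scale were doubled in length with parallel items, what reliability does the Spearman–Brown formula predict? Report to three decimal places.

predicted reliability = 0.849

Length factor m = 2
α' = m·α / (1 + (m−1)·α)
   = 2 × 0.737 / (1 + (2 − 1) × 0.737)
   = 1.4740 / 1.7370 = 0.849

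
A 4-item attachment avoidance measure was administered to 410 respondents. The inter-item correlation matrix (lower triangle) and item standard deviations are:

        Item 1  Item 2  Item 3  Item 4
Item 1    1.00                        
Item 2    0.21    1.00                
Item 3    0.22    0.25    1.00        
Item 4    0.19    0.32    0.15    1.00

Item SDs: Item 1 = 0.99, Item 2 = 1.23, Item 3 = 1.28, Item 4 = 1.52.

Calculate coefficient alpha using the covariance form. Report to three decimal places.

Σσ²ᵢ = 0.99² + 1.23² + 1.28² + 1.52² = 6.4418
Covariances σ_ij = r_ij · s_i · s_j:
  σ(Item 1,Item 2) = 0.21 × 0.99 × 1.23 = 0.2557
  σ(Item 1,Item 3) = 0.22 × 0.99 × 1.28 = 0.2788
  σ(Item 1,Item 4) = 0.19 × 0.99 × 1.52 = 0.2859
  σ(Item 2,Item 3) = 0.25 × 1.23 × 1.28 = 0.3936
  σ(Item 2,Item 4) = 0.32 × 1.23 × 1.52 = 0.5983
  σ(Item 3,Item 4) = 0.15 × 1.28 × 1.52 = 0.2918
σ²_T = Σσ²ᵢ + 2·Σσ_ij = 6.4418 + 2 × 2.1041 = 10.6500
α = (4/3)·(1 − 6.4418/10.6500) = 0.527

α = 0.527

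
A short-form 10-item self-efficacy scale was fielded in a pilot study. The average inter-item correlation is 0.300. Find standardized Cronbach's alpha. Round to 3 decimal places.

Standardized α = k·r̄ / (1 + (k−1)·r̄) = 10 × 0.300 / (1 + 9 × 0.300)
  = 3.0000 / 3.7000 = 0.811

α = 0.811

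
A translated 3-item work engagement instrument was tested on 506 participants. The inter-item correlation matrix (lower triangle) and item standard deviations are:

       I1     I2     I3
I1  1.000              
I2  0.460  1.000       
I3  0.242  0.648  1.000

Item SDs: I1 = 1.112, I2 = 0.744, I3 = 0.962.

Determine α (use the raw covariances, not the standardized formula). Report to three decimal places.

α = 0.672

Σσ²ᵢ = 1.112² + 0.744² + 0.962² = 2.7155
Covariances σ_ij = r_ij · s_i · s_j:
  σ(I1,I2) = 0.460 × 1.112 × 0.744 = 0.3806
  σ(I1,I3) = 0.242 × 1.112 × 0.962 = 0.2589
  σ(I2,I3) = 0.648 × 0.744 × 0.962 = 0.4638
σ²_T = Σσ²ᵢ + 2·Σσ_ij = 2.7155 + 2 × 1.1033 = 4.9221
α = (3/2)·(1 − 2.7155/4.9221) = 0.672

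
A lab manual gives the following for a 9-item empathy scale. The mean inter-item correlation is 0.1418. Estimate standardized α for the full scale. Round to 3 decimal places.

Standardized α = k·r̄ / (1 + (k−1)·r̄) = 9 × 0.1418 / (1 + 8 × 0.1418)
  = 1.2762 / 2.1344 = 0.598

α = 0.598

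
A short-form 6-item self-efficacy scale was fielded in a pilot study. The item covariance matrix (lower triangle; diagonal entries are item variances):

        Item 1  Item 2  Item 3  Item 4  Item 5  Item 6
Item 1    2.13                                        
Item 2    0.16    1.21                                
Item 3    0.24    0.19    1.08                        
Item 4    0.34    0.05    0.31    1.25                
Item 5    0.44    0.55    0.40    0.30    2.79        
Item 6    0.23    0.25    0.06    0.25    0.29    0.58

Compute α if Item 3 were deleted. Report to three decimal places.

Remaining items: Item 1, Item 2, Item 4, Item 5, Item 6 (k = 5).
sum of item variances = 2.13 + 1.21 + 1.25 + 2.79 + 0.58 = 7.96
σ²_total = 7.96 + 2 × 2.86 = 13.68
α (item deleted) = (5/4)·(1 − 7.96/13.68) = 0.523

α = 0.523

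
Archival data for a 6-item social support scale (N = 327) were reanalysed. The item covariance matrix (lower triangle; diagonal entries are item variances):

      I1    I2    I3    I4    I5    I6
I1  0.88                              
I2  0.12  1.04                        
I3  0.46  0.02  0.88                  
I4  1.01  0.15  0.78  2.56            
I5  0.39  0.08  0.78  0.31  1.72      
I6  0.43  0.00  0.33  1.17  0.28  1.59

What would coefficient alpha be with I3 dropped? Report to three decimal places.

Remaining items: I1, I2, I4, I5, I6 (k = 5).
Σσ²ᵢ = 0.88 + 1.04 + 2.56 + 1.72 + 1.59 = 7.79
total variance = 7.79 + 2 × 3.94 = 15.67
α (item deleted) = (5/4)·(1 − 7.79/15.67) = 0.629

α = 0.629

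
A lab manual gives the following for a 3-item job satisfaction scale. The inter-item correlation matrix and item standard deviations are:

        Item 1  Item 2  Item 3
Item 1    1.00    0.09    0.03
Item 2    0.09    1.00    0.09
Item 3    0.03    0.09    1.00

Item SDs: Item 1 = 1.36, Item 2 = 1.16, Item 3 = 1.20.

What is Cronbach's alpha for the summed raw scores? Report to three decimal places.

Σσ²ᵢ = 1.36² + 1.16² + 1.20² = 4.6352
Covariances σ_ij = r_ij · s_i · s_j:
  σ(Item 1,Item 2) = 0.09 × 1.36 × 1.16 = 0.1420
  σ(Item 1,Item 3) = 0.03 × 1.36 × 1.20 = 0.0490
  σ(Item 2,Item 3) = 0.09 × 1.16 × 1.20 = 0.1253
σ²_T = Σσ²ᵢ + 2·Σσ_ij = 4.6352 + 2 × 0.3163 = 5.2678
α = (3/2)·(1 − 4.6352/5.2678) = 0.180

α = 0.180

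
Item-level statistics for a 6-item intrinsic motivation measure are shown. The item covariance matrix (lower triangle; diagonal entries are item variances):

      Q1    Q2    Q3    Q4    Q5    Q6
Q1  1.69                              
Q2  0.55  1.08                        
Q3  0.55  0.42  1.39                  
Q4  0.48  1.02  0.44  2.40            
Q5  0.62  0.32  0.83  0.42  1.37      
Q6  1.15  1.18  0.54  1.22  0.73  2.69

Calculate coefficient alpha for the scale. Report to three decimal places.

Σσ²ᵢ = 1.69 + 1.08 + 1.39 + 2.40 + 1.37 + 2.69 = 10.62
Sum of off-diagonal covariances = 10.47
σ²_total = 10.62 + 2 × 10.47 = 31.56
α = (k/(k−1))·(1 − Σσ²ᵢ/σ²_total) = (6/5)·(1 − 10.62/31.56) = 0.796

coefficient alpha = 0.796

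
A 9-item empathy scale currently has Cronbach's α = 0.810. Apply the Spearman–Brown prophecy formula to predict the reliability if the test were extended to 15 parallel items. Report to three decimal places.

predicted reliability = 0.877

Length factor m = 15/9 = 1.6667
α' = m·α / (1 + (m−1)·α)
   = 15/9 × 0.810 / (1 + (15/9 − 1) × 0.810)
   = 1.3500 / 1.5400 = 0.877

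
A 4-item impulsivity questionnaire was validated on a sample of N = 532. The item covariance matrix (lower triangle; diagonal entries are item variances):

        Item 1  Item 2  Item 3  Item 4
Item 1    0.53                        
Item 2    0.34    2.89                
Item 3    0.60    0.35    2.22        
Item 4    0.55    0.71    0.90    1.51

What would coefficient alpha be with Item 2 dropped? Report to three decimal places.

coefficient alpha = 0.736

Remaining items: Item 1, Item 3, Item 4 (k = 3).
Σσᵢ² = 0.53 + 2.22 + 1.51 = 4.26
total variance = 4.26 + 2 × 2.05 = 8.36
α (item deleted) = (3/2)·(1 − 4.26/8.36) = 0.736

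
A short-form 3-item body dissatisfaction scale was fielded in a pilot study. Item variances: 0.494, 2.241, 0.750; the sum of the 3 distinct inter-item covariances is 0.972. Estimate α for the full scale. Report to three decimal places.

Σσ²ᵢ = 0.494 + 2.241 + 0.750 = 3.485
Sum of distinct covariances = 0.972
σ²_total = Σσ²ᵢ + 2·Σcov = 3.485 + 2 × 0.972 = 5.429
α = (3/2)·(1 − 3.485/5.429) = 0.537

α = 0.537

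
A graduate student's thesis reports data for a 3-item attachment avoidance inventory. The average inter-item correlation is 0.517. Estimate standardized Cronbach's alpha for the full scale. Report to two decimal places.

standardized Cronbach's alpha = 0.76

Standardized α = k·r̄ / (1 + (k−1)·r̄) = 3 × 0.517 / (1 + 2 × 0.517)
  = 1.5510 / 2.0340 = 0.76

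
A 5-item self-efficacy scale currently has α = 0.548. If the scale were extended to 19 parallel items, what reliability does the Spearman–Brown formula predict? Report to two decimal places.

predicted reliability = 0.82

Length factor m = 19/5 = 3.8000
α' = m·α / (1 + (m−1)·α)
   = 19/5 × 0.548 / (1 + (19/5 − 1) × 0.548)
   = 2.0824 / 2.5344 = 0.82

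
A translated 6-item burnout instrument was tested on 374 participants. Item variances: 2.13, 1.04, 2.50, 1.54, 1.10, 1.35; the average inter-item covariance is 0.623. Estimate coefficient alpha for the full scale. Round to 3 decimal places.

sum of item variances = 2.13 + 1.04 + 2.50 + 1.54 + 1.10 + 1.35 = 9.66
Sum of the 15 distinct covariances = 15 × 0.623 = 9.345
σ²_T = sum of item variances + 2·Σcov = 9.66 + 2 × 9.345 = 28.350
α = (6/5)·(1 − 9.66/28.350) = 0.791

coefficient alpha = 0.791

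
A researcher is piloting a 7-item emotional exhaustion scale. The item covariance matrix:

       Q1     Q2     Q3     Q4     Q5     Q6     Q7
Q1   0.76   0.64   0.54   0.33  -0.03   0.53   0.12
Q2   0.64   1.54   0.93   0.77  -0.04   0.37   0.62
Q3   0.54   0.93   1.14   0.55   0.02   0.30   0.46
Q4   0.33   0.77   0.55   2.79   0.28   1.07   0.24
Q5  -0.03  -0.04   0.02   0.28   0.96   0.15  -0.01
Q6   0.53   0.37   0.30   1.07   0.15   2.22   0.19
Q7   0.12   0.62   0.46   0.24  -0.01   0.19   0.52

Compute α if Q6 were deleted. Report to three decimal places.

α = 0.701

Remaining items: Q1, Q2, Q3, Q4, Q5, Q7 (k = 6).
sum of item variances = 0.76 + 1.54 + 1.14 + 2.79 + 0.96 + 0.52 = 7.71
σ²_total = 7.71 + 2 × 5.42 = 18.55
α (item deleted) = (6/5)·(1 − 7.71/18.55) = 0.701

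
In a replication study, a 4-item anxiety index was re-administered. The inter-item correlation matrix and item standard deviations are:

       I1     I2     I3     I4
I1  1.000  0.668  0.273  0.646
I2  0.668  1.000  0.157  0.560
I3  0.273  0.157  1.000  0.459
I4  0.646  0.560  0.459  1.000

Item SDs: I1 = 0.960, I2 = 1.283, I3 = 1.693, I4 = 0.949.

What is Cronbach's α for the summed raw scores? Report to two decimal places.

Σσ²ᵢ = 0.960² + 1.283² + 1.693² + 0.949² = 6.3345
Covariances σ_ij = r_ij · s_i · s_j:
  σ(I1,I2) = 0.668 × 0.960 × 1.283 = 0.8228
  σ(I1,I3) = 0.273 × 0.960 × 1.693 = 0.4437
  σ(I1,I4) = 0.646 × 0.960 × 0.949 = 0.5885
  σ(I2,I3) = 0.157 × 1.283 × 1.693 = 0.3410
  σ(I2,I4) = 0.560 × 1.283 × 0.949 = 0.6818
  σ(I3,I4) = 0.459 × 1.693 × 0.949 = 0.7375
σ²_T = Σσ²ᵢ + 2·Σσ_ij = 6.3345 + 2 × 3.6153 = 13.5651
α = (4/3)·(1 − 6.3345/13.5651) = 0.71

α = 0.71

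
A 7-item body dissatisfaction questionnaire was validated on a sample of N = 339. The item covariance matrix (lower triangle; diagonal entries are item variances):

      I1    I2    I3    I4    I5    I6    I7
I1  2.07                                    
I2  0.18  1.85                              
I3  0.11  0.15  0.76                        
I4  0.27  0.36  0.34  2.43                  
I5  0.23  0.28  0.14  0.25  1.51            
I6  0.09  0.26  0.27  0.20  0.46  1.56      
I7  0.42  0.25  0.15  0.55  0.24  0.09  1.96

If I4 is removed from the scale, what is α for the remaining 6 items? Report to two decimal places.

α = 0.49

Remaining items: I1, I2, I3, I5, I6, I7 (k = 6).
ΣVar(i) = 2.07 + 1.85 + 0.76 + 1.51 + 1.56 + 1.96 = 9.71
total variance = 9.71 + 2 × 3.32 = 16.35
α (item deleted) = (6/5)·(1 − 9.71/16.35) = 0.49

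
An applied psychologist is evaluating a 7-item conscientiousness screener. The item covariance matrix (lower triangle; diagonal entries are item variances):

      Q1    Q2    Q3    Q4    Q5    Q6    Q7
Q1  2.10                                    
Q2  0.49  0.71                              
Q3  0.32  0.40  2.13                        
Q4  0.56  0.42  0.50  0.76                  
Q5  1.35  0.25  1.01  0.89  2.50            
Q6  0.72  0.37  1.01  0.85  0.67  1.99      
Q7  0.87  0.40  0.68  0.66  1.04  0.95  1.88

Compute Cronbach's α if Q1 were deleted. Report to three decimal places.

Remaining items: Q2, Q3, Q4, Q5, Q6, Q7 (k = 6).
Σσ²ᵢ = 0.71 + 2.13 + 0.76 + 2.50 + 1.99 + 1.88 = 9.97
Var(T) = 9.97 + 2 × 10.10 = 30.17
α (item deleted) = (6/5)·(1 − 9.97/30.17) = 0.803

Cronbach's α = 0.803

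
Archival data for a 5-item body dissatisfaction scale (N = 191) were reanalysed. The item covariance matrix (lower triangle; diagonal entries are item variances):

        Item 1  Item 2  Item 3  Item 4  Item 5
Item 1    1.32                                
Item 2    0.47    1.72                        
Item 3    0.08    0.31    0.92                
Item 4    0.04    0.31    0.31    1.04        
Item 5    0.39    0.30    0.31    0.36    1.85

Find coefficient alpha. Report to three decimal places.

sum of item variances = 1.32 + 1.72 + 0.92 + 1.04 + 1.85 = 6.85
Σ_{i<j} σ_ij = 2.88
total variance = 6.85 + 2 × 2.88 = 12.61
α = (k/(k−1))·(1 − sum of item variances/total variance) = (5/4)·(1 − 6.85/12.61) = 0.571

coefficient alpha = 0.571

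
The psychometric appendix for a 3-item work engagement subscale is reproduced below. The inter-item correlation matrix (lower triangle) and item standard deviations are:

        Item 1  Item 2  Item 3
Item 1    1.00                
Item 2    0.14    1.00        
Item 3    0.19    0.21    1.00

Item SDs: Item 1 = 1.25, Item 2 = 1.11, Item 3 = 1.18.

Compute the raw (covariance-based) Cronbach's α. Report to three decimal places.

Σσ²ᵢ = 1.25² + 1.11² + 1.18² = 4.1870
Covariances σ_ij = r_ij · s_i · s_j:
  σ(Item 1,Item 2) = 0.14 × 1.25 × 1.11 = 0.1943
  σ(Item 1,Item 3) = 0.19 × 1.25 × 1.18 = 0.2802
  σ(Item 2,Item 3) = 0.21 × 1.11 × 1.18 = 0.2751
σ²_T = Σσ²ᵢ + 2·Σσ_ij = 4.1870 + 2 × 0.7496 = 5.6862
α = (3/2)·(1 − 4.1870/5.6862) = 0.395

Cronbach's α = 0.395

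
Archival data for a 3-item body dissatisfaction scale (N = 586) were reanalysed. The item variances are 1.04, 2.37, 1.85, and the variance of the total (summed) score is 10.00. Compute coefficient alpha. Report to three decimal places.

α = 0.711

Σσ²ᵢ = 1.04 + 2.37 + 1.85 = 5.26
α = (k/(k−1))·(1 − Σσ²ᵢ/σ²_total) = (3/2)·(1 − 5.26/10.00) = 0.711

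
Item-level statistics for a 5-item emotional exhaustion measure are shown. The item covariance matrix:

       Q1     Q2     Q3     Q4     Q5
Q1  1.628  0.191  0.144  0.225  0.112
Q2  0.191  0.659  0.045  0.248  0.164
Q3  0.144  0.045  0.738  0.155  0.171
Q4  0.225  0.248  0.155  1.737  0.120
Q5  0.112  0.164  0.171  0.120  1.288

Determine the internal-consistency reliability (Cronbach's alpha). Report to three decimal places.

Σσᵢ² = 1.628 + 0.659 + 0.738 + 1.737 + 1.288 = 6.050
Sum of the distinct covariances = 1.575
σ²_total = 6.050 + 2 × 1.575 = 9.200
α = (k/(k−1))·(1 − Σσᵢ²/σ²_total) = (5/4)·(1 − 6.050/9.200) = 0.428

Cronbach's alpha = 0.428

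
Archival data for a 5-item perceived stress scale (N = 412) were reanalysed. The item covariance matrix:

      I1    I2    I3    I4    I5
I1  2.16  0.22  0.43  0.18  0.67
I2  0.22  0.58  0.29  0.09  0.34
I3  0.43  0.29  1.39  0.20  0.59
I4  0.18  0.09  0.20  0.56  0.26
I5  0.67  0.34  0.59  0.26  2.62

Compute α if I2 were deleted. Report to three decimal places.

α = 0.546

Remaining items: I1, I3, I4, I5 (k = 4).
Σσᵢ² = 2.16 + 1.39 + 0.56 + 2.62 = 6.73
σ²_T = 6.73 + 2 × 2.33 = 11.39
α (item deleted) = (4/3)·(1 − 6.73/11.39) = 0.546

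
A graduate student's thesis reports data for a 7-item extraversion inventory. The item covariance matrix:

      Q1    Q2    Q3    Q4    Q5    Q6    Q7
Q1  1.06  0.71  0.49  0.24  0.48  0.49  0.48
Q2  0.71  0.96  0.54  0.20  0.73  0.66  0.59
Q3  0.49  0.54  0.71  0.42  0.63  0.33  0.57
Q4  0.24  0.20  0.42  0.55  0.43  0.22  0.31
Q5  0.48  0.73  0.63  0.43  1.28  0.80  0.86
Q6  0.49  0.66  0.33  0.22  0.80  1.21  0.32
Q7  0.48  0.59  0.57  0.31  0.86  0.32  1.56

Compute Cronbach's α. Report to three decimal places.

α = 0.865

ΣVar(i) = 1.06 + 0.96 + 0.71 + 0.55 + 1.28 + 1.21 + 1.56 = 7.33
Sum of the distinct covariances = 10.50
total variance = 7.33 + 2 × 10.50 = 28.33
α = (k/(k−1))·(1 − ΣVar(i)/total variance) = (7/6)·(1 − 7.33/28.33) = 0.865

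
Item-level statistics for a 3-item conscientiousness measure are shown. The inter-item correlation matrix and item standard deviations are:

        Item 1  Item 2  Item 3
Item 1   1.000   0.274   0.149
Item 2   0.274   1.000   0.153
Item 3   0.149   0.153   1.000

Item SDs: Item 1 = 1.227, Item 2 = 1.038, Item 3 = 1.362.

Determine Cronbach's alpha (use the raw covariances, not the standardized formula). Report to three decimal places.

α = 0.403

Σσ²ᵢ = 1.227² + 1.038² + 1.362² = 4.4380
Covariances σ_ij = r_ij · s_i · s_j:
  σ(Item 1,Item 2) = 0.274 × 1.227 × 1.038 = 0.3490
  σ(Item 1,Item 3) = 0.149 × 1.227 × 1.362 = 0.2490
  σ(Item 2,Item 3) = 0.153 × 1.038 × 1.362 = 0.2163
σ²_T = Σσ²ᵢ + 2·Σσ_ij = 4.4380 + 2 × 0.8143 = 6.0666
α = (3/2)·(1 − 4.4380/6.0666) = 0.403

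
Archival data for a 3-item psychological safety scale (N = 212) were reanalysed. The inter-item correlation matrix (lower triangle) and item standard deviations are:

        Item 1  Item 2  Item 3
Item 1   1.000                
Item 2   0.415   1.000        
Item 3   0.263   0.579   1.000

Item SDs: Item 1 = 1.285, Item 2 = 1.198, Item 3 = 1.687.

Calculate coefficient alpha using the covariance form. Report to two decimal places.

α = 0.67

Σσ²ᵢ = 1.285² + 1.198² + 1.687² = 5.9324
Covariances σ_ij = r_ij · s_i · s_j:
  σ(Item 1,Item 2) = 0.415 × 1.285 × 1.198 = 0.6389
  σ(Item 1,Item 3) = 0.263 × 1.285 × 1.687 = 0.5701
  σ(Item 2,Item 3) = 0.579 × 1.198 × 1.687 = 1.1702
σ²_T = Σσ²ᵢ + 2·Σσ_ij = 5.9324 + 2 × 2.3792 = 10.6908
α = (3/2)·(1 − 5.9324/10.6908) = 0.67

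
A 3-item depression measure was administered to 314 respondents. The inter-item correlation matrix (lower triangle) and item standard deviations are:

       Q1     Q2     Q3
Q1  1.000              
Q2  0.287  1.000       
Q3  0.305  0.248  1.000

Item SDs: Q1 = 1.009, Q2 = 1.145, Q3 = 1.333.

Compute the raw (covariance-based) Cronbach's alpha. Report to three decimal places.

Σσ²ᵢ = 1.009² + 1.145² + 1.333² = 4.1060
Covariances σ_ij = r_ij · s_i · s_j:
  σ(Q1,Q2) = 0.287 × 1.009 × 1.145 = 0.3316
  σ(Q1,Q3) = 0.305 × 1.009 × 1.333 = 0.4102
  σ(Q2,Q3) = 0.248 × 1.145 × 1.333 = 0.3785
σ²_T = Σσ²ᵢ + 2·Σσ_ij = 4.1060 + 2 × 1.1203 = 6.3466
α = (3/2)·(1 − 4.1060/6.3466) = 0.530

α = 0.530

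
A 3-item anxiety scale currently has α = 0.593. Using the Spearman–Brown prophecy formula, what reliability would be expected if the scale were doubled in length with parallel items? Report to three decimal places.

predicted reliability = 0.745

Length factor m = 2
α' = m·α / (1 + (m−1)·α)
   = 2 × 0.593 / (1 + (2 − 1) × 0.593)
   = 1.1860 / 1.5930 = 0.745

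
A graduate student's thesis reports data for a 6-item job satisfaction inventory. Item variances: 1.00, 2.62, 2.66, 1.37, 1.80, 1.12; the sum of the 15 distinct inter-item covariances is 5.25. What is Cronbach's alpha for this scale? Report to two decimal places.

Σσ²ᵢ = 1.00 + 2.62 + 2.66 + 1.37 + 1.80 + 1.12 = 10.57
Sum of distinct covariances = 5.25
total variance = Σσ²ᵢ + 2·Σcov = 10.57 + 2 × 5.25 = 21.07
α = (6/5)·(1 − 10.57/21.07) = 0.60

α = 0.60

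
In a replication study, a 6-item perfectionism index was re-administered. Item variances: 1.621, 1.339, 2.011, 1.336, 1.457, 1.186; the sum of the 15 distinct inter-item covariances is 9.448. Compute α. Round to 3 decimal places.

Σσ²ᵢ = 1.621 + 1.339 + 2.011 + 1.336 + 1.457 + 1.186 = 8.950
Sum of distinct covariances = 9.448
Var(T) = Σσ²ᵢ + 2·Σcov = 8.950 + 2 × 9.448 = 27.846
α = (6/5)·(1 − 8.950/27.846) = 0.814

α = 0.814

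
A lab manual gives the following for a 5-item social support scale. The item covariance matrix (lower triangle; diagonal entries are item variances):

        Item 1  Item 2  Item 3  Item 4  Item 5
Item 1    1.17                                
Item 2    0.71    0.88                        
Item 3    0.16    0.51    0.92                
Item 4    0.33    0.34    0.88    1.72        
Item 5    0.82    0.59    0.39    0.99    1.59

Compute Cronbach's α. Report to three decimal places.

α = 0.807

Σσᵢ² = 1.17 + 0.88 + 0.92 + 1.72 + 1.59 = 6.28
Sum of the distinct covariances = 5.72
σ²_total = 6.28 + 2 × 5.72 = 17.72
α = (k/(k−1))·(1 − Σσᵢ²/σ²_total) = (5/4)·(1 − 6.28/17.72) = 0.807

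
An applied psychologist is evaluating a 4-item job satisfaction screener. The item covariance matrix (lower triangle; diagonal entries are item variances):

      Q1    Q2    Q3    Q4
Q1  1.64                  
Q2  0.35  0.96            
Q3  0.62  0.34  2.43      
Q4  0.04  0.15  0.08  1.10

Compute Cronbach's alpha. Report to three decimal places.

α = 0.454

Σσ²ᵢ = 1.64 + 0.96 + 2.43 + 1.10 = 6.13
Σ_{i<j} σ_ij = 1.58
Var(T) = 6.13 + 2 × 1.58 = 9.29
α = (k/(k−1))·(1 − Σσ²ᵢ/Var(T)) = (4/3)·(1 − 6.13/9.29) = 0.454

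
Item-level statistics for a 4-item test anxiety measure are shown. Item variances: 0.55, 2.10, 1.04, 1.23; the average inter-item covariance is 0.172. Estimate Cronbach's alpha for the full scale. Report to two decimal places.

α = 0.39

Σσᵢ² = 0.55 + 2.10 + 1.04 + 1.23 = 4.92
Sum of the 6 distinct covariances = 6 × 0.172 = 1.032
Var(T) = Σσᵢ² + 2·Σcov = 4.92 + 2 × 1.032 = 6.984
α = (4/3)·(1 − 4.92/6.984) = 0.39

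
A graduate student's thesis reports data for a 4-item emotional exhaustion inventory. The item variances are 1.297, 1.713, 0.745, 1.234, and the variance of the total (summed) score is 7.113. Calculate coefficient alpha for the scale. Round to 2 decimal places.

coefficient alpha = 0.40

Σσᵢ² = 1.297 + 1.713 + 0.745 + 1.234 = 4.989
α = (k/(k−1))·(1 − Σσᵢ²/Var(T)) = (4/3)·(1 − 4.989/7.113) = 0.40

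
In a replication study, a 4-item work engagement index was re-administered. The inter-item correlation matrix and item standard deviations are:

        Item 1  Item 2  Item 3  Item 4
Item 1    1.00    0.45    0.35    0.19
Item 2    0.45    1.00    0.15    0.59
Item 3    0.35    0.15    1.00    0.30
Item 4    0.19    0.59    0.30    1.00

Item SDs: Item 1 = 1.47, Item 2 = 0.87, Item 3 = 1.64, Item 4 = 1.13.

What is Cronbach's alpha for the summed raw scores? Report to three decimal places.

Σσ²ᵢ = 1.47² + 0.87² + 1.64² + 1.13² = 6.8843
Covariances σ_ij = r_ij · s_i · s_j:
  σ(Item 1,Item 2) = 0.45 × 1.47 × 0.87 = 0.5755
  σ(Item 1,Item 3) = 0.35 × 1.47 × 1.64 = 0.8438
  σ(Item 1,Item 4) = 0.19 × 1.47 × 1.13 = 0.3156
  σ(Item 2,Item 3) = 0.15 × 0.87 × 1.64 = 0.2140
  σ(Item 2,Item 4) = 0.59 × 0.87 × 1.13 = 0.5800
  σ(Item 3,Item 4) = 0.30 × 1.64 × 1.13 = 0.5560
σ²_T = Σσ²ᵢ + 2·Σσ_ij = 6.8843 + 2 × 3.0849 = 13.0541
α = (4/3)·(1 − 6.8843/13.0541) = 0.630

Cronbach's alpha = 0.630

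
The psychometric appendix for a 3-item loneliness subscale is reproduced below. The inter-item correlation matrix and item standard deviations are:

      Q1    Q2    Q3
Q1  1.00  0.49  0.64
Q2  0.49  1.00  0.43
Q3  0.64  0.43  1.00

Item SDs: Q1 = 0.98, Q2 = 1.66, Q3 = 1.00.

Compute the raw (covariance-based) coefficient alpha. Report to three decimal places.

Σσ²ᵢ = 0.98² + 1.66² + 1.00² = 4.7160
Covariances σ_ij = r_ij · s_i · s_j:
  σ(Q1,Q2) = 0.49 × 0.98 × 1.66 = 0.7971
  σ(Q1,Q3) = 0.64 × 0.98 × 1.00 = 0.6272
  σ(Q2,Q3) = 0.43 × 1.66 × 1.00 = 0.7138
σ²_T = Σσ²ᵢ + 2·Σσ_ij = 4.7160 + 2 × 2.1381 = 8.9922
α = (3/2)·(1 − 4.7160/8.9922) = 0.713

coefficient alpha = 0.713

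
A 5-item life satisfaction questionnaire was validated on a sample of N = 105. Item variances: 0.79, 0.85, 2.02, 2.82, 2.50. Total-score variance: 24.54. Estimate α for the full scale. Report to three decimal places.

Σσ²ᵢ = 0.79 + 0.85 + 2.02 + 2.82 + 2.50 = 8.98
α = (k/(k−1))·(1 − Σσ²ᵢ/total variance) = (5/4)·(1 − 8.98/24.54) = 0.793

α = 0.793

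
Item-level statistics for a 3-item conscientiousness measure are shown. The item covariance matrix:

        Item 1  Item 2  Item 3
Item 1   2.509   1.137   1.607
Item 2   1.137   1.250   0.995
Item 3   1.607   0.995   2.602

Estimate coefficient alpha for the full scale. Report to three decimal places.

α = 0.811

sum of item variances = 2.509 + 1.250 + 2.602 = 6.361
Sum of off-diagonal covariances = 3.739
Var(T) = 6.361 + 2 × 3.739 = 13.839
α = (k/(k−1))·(1 − sum of item variances/Var(T)) = (3/2)·(1 − 6.361/13.839) = 0.811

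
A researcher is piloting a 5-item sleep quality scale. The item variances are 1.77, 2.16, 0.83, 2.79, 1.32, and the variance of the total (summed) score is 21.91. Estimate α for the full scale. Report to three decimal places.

Σσᵢ² = 1.77 + 2.16 + 0.83 + 2.79 + 1.32 = 8.87
α = (k/(k−1))·(1 − Σσᵢ²/σ²_T) = (5/4)·(1 − 8.87/21.91) = 0.744

α = 0.744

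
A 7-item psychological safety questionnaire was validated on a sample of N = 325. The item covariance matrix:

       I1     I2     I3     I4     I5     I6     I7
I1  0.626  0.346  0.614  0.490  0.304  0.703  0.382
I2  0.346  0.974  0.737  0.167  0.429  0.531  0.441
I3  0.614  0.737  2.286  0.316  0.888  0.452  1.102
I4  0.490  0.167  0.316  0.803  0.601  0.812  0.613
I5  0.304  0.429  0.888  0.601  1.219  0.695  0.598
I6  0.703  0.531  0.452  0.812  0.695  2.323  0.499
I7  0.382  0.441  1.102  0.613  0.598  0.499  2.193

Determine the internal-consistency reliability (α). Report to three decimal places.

α = 0.808

Σσᵢ² = 0.626 + 0.974 + 2.286 + 0.803 + 1.219 + 2.323 + 2.193 = 10.424
Sum of off-diagonal covariances = 11.720
σ²_total = 10.424 + 2 × 11.720 = 33.864
α = (k/(k−1))·(1 − Σσᵢ²/σ²_total) = (7/6)·(1 − 10.424/33.864) = 0.808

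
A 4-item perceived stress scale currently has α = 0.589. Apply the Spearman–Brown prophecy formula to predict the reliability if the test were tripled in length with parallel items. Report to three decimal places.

Length factor m = 3
α' = m·α / (1 + (m−1)·α)
   = 3 × 0.589 / (1 + (3 − 1) × 0.589)
   = 1.7670 / 2.1780 = 0.811

predicted reliability = 0.811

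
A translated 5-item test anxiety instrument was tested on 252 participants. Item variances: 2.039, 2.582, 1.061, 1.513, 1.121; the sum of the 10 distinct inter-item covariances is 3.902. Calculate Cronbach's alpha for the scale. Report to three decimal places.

ΣVar(i) = 2.039 + 2.582 + 1.061 + 1.513 + 1.121 = 8.316
Sum of distinct covariances = 3.902
σ²_total = ΣVar(i) + 2·Σcov = 8.316 + 2 × 3.902 = 16.120
α = (5/4)·(1 − 8.316/16.120) = 0.605

α = 0.605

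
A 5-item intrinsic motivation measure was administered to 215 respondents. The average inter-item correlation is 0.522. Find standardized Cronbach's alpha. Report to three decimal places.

standardized Cronbach's alpha = 0.845

Standardized α = k·r̄ / (1 + (k−1)·r̄) = 5 × 0.522 / (1 + 4 × 0.522)
  = 2.6100 / 3.0880 = 0.845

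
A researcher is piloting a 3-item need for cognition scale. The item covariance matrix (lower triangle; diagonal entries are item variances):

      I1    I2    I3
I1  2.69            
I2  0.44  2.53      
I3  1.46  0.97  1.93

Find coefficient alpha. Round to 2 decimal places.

sum of item variances = 2.69 + 2.53 + 1.93 = 7.15
Sum of off-diagonal covariances = 2.87
total variance = 7.15 + 2 × 2.87 = 12.89
α = (k/(k−1))·(1 − sum of item variances/total variance) = (3/2)·(1 − 7.15/12.89) = 0.67

coefficient alpha = 0.67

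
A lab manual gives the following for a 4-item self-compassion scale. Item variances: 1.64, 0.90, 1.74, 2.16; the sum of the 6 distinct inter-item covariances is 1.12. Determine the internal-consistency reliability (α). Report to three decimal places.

ΣVar(i) = 1.64 + 0.90 + 1.74 + 2.16 = 6.44
Sum of distinct covariances = 1.12
σ²_total = ΣVar(i) + 2·Σcov = 6.44 + 2 × 1.12 = 8.68
α = (4/3)·(1 − 6.44/8.68) = 0.344

α = 0.344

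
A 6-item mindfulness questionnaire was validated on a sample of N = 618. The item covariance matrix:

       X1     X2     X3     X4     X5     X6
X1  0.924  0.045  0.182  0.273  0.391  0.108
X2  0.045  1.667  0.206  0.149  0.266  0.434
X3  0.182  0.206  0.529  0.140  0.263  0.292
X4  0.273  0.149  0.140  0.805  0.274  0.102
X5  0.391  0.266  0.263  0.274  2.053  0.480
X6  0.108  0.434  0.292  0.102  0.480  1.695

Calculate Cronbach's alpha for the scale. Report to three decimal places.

sum of item variances = 0.924 + 1.667 + 0.529 + 0.805 + 2.053 + 1.695 = 7.673
Sum of the distinct covariances = 3.605
Var(T) = 7.673 + 2 × 3.605 = 14.883
α = (k/(k−1))·(1 − sum of item variances/Var(T)) = (6/5)·(1 − 7.673/14.883) = 0.581

α = 0.581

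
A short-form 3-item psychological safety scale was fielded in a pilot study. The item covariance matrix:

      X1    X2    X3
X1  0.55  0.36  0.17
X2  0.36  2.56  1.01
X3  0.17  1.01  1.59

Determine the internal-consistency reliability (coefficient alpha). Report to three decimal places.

α = 0.594

Σσᵢ² = 0.55 + 2.56 + 1.59 = 4.70
Sum of the distinct covariances = 1.54
Var(T) = 4.70 + 2 × 1.54 = 7.78
α = (k/(k−1))·(1 − Σσᵢ²/Var(T)) = (3/2)·(1 − 4.70/7.78) = 0.594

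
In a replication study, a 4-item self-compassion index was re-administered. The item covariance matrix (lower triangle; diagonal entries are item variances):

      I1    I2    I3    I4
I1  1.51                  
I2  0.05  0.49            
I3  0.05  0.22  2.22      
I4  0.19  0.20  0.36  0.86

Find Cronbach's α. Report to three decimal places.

Cronbach's α = 0.395

Σσᵢ² = 1.51 + 0.49 + 2.22 + 0.86 = 5.08
Sum of off-diagonal covariances = 1.07
total variance = 5.08 + 2 × 1.07 = 7.22
α = (k/(k−1))·(1 − Σσᵢ²/total variance) = (4/3)·(1 − 5.08/7.22) = 0.395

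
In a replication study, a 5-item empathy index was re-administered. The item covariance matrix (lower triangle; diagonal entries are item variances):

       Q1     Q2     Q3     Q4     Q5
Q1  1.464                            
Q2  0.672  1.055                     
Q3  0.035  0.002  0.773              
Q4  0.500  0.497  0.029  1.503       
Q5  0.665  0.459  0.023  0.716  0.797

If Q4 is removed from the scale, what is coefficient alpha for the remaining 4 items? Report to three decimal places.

Remaining items: Q1, Q2, Q3, Q5 (k = 4).
sum of item variances = 1.464 + 1.055 + 0.773 + 0.797 = 4.089
σ²_total = 4.089 + 2 × 1.856 = 7.801
α (item deleted) = (4/3)·(1 − 4.089/7.801) = 0.634

α = 0.634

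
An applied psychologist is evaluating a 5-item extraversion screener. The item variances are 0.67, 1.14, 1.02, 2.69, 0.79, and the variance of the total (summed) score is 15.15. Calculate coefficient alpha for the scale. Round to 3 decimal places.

coefficient alpha = 0.729

sum of item variances = 0.67 + 1.14 + 1.02 + 2.69 + 0.79 = 6.31
α = (k/(k−1))·(1 − sum of item variances/σ²_T) = (5/4)·(1 − 6.31/15.15) = 0.729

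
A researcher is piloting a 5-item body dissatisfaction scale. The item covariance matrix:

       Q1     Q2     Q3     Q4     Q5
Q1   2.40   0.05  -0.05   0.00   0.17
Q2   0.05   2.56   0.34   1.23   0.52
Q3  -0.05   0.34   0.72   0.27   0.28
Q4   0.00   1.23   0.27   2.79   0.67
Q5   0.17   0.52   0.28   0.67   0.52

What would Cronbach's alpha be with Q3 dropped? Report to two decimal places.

Remaining items: Q1, Q2, Q4, Q5 (k = 4).
ΣVar(i) = 2.40 + 2.56 + 2.79 + 0.52 = 8.27
total variance = 8.27 + 2 × 2.64 = 13.55
α (item deleted) = (4/3)·(1 − 8.27/13.55) = 0.52

Cronbach's alpha = 0.52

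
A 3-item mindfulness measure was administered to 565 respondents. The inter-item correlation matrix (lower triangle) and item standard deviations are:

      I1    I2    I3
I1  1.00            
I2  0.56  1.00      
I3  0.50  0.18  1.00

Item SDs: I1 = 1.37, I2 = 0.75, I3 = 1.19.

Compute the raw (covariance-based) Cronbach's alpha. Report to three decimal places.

Cronbach's alpha = 0.669

Σσ²ᵢ = 1.37² + 0.75² + 1.19² = 3.8555
Covariances σ_ij = r_ij · s_i · s_j:
  σ(I1,I2) = 0.56 × 1.37 × 0.75 = 0.5754
  σ(I1,I3) = 0.50 × 1.37 × 1.19 = 0.8152
  σ(I2,I3) = 0.18 × 0.75 × 1.19 = 0.1607
σ²_T = Σσ²ᵢ + 2·Σσ_ij = 3.8555 + 2 × 1.5513 = 6.9581
α = (3/2)·(1 − 3.8555/6.9581) = 0.669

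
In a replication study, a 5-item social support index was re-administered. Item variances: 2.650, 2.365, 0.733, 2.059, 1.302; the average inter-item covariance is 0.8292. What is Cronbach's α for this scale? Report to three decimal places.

Σσ²ᵢ = 2.650 + 2.365 + 0.733 + 2.059 + 1.302 = 9.109
Sum of the 10 distinct covariances = 10 × 0.8292 = 8.2920
σ²_total = Σσ²ᵢ + 2·Σcov = 9.109 + 2 × 8.2920 = 25.6930
α = (5/4)·(1 − 9.109/25.6930) = 0.807

α = 0.807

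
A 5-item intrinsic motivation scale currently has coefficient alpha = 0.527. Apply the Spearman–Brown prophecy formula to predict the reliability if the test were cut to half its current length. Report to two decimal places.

predicted reliability = 0.36

Length factor m = 1/2
α' = m·α / (1 − (1−m)·α)
   = 1/2 × 0.527 / (1 − (1 − 1/2) × 0.527)
   = 0.2635 / 0.7365 = 0.36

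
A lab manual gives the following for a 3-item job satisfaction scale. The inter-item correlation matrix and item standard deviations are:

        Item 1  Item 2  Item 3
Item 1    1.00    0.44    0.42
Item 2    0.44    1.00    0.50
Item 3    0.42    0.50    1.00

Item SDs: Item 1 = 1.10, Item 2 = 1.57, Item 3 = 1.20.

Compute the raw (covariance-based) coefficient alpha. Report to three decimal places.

Σσ²ᵢ = 1.10² + 1.57² + 1.20² = 5.1149
Covariances σ_ij = r_ij · s_i · s_j:
  σ(Item 1,Item 2) = 0.44 × 1.10 × 1.57 = 0.7599
  σ(Item 1,Item 3) = 0.42 × 1.10 × 1.20 = 0.5544
  σ(Item 2,Item 3) = 0.50 × 1.57 × 1.20 = 0.9420
σ²_T = Σσ²ᵢ + 2·Σσ_ij = 5.1149 + 2 × 2.2563 = 9.6275
α = (3/2)·(1 − 5.1149/9.6275) = 0.703

α = 0.703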